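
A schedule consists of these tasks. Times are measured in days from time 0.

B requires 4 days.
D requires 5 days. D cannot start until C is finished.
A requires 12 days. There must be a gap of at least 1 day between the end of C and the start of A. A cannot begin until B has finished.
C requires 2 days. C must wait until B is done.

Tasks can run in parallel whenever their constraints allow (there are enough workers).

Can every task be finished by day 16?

B can start immediately at day 0; it finishes at day 4.
After B (finishes day 4), C can start at day 4 and finishes at day 6.
After C (finishes day 6), D can start at day 6 and finishes at day 11.
A has to wait for C (finishes day 6, plus 1-day gap → day 7); B (finishes day 4). The latest of these is day 7, so A runs day 7 to 7 + 12 = day 19.
The earliest everything can be done is day 19, which is after the deadline of 16, so it is not possible.

No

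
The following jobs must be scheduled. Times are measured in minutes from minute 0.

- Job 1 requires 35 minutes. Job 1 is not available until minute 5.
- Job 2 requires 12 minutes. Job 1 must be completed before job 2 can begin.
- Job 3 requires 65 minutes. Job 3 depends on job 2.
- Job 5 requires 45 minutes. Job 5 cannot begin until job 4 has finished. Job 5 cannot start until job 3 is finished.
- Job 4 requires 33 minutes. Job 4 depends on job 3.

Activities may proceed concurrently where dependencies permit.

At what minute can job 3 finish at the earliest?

Job 1 cannot begin until its own release at minute 5. It runs from minute 5 to 5 + 35 = minute 40.
After job 1 (finishes minute 40), job 2 can start at minute 40 and finishes at minute 52.
Job 3 waits on job 2 (finishes minute 52), so it starts at minute 52 and finishes at 52 + 65 = minute 117.

117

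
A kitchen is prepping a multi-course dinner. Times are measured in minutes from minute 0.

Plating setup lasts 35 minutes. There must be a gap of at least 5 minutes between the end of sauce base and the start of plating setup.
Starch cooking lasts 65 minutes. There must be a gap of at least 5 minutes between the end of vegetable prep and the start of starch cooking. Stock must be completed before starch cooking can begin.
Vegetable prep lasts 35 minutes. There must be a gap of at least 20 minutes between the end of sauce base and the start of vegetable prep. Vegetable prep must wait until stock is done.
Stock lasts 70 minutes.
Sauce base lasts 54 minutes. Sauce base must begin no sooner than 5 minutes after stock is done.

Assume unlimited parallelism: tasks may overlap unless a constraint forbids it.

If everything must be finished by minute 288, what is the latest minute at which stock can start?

34

Starch cooking has no dependents, so it just needs to finish by minute 288. Starting by 288 − 65 = minute 223 achieves that.
Vegetable prep must finish before starch cooking (must start by minute 223, minus 5-minute gap → minute 218). With a 35-minute duration, vegetable prep must start by 218 − 35 = minute 183.
Plating setup must finish by minute 288; it takes 35 minutes, so it must start by 288 − 35 = minute 253.
For sauce base: vegetable prep (must start by minute 183, minus 20-minute gap → minute 163); plating setup (must start by minute 253, minus 5-minute gap → minute 248). The most restrictive is minute 163; with a 54-minute duration, sauce base must start by minute 109.
Stock must finish in time for sauce base (must start by minute 109, minus 5-minute gap → minute 104); vegetable prep (must start by minute 183); starch cooking (must start by minute 223). The tightest is minute 104, so stock must start by 104 − 70 = minute 34.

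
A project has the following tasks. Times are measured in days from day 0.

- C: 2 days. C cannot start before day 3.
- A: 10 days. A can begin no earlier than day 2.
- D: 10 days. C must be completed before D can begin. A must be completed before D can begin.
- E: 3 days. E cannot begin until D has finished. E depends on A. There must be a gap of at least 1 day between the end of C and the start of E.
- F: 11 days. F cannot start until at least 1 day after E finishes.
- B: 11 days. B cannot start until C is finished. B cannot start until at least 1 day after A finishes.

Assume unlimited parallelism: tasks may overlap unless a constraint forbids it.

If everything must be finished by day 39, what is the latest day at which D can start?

Nothing follows F; the deadline of day 39 is its only limit. It must start by 39 − 11 = day 28.
E has to be done before F (must start by day 28, minus 1-day gap → day 27). That means finishing by day 27, i.e. starting by 27 − 3 = day 24.
D feeds into E (must start by day 24); so D must finish by day 24 and therefore start by day 14.

14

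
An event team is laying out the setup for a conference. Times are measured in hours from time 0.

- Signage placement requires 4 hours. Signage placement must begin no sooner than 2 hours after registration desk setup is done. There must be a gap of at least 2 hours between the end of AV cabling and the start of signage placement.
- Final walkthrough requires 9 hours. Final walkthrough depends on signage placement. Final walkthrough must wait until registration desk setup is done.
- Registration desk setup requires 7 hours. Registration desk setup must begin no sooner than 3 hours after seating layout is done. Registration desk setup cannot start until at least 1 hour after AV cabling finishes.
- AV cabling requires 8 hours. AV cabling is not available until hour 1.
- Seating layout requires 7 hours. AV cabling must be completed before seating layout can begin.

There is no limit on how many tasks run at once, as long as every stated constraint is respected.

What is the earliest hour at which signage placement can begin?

After its own release at hour 1, AV cabling can start at hour 1 and finishes at hour 9.
Seating layout cannot begin until AV cabling (finishes hour 9). It runs from hour 9 to 9 + 7 = hour 16.
Registration desk setup has to wait for seating layout (finishes hour 16, plus 3-hour gap → hour 19); AV cabling (finishes hour 9, plus 1-hour gap → hour 10). The latest of these is hour 19, so registration desk setup runs hour 19 to 19 + 7 = hour 26.
Signage placement waits on registration desk setup (finishes hour 26, plus 2-hour gap → hour 28); AV cabling (finishes hour 9, plus 2-hour gap → hour 11). The latest of these is hour 28, which is the earliest signage placement can start.

28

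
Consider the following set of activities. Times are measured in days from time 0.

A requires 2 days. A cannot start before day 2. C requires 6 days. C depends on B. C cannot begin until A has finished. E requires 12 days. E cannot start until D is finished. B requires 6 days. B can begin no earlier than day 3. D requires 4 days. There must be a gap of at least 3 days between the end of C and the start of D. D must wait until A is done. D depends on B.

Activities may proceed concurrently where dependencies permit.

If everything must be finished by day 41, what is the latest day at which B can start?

10

E has no dependents, so it just needs to finish by day 41. Starting by 41 − 12 = day 29 achieves that.
Since E (must start by day 29) depends on it, D must finish by day 29. Backing off its 4-day duration gives a latest start of day 25.
C has to be done before D (must start by day 25, minus 3-day gap → day 22). That means finishing by day 22, i.e. starting by 22 − 6 = day 16.
For B: C (must start by day 16); D (must start by day 25). The most restrictive is day 16; with a 6-day duration, B must start by day 10.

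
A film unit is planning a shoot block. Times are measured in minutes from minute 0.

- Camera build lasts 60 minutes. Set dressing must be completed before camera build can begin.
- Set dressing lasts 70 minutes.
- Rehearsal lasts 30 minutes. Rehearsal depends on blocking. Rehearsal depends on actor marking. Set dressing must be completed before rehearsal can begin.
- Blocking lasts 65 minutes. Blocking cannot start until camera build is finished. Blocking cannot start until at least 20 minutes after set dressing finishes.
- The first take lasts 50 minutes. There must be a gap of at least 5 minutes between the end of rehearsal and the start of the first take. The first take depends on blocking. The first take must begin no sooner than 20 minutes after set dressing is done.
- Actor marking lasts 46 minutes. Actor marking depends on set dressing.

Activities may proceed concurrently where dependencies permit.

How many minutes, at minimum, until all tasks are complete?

280

Nothing blocks set dressing, so it runs from minute 0 to minute 70.
Actor marking waits on set dressing (finishes minute 70), so it starts at minute 70 and finishes at 70 + 46 = minute 116.
Camera build waits on set dressing (finishes minute 70), so it starts at minute 70 and finishes at 70 + 60 = minute 130.
Blocking has to wait for camera build (finishes minute 130); set dressing (finishes minute 70, plus 20-minute gap → minute 90). The latest of these is minute 130, so blocking runs minute 130 to 130 + 65 = minute 195.
Rehearsal needs all of blocking (finishes minute 195); actor marking (finishes minute 116); set dressing (finishes minute 70). That puts its earliest start at minute 195; it finishes at 195 + 30 = minute 225.
The first take cannot start until rehearsal (finishes minute 225, plus 5-minute gap → minute 230); blocking (finishes minute 195); set dressing (finishes minute 70, plus 20-minute gap → minute 90). The controlling bound is minute 230, so the first take finishes at 230 + 50 = minute 280.
All tasks are finished once the last one completes. Finish times: Set dressing at 70, Camera build at 130, Blocking at 195, Actor marking at 116, Rehearsal at 225, The first take at 280. The latest is minute 280.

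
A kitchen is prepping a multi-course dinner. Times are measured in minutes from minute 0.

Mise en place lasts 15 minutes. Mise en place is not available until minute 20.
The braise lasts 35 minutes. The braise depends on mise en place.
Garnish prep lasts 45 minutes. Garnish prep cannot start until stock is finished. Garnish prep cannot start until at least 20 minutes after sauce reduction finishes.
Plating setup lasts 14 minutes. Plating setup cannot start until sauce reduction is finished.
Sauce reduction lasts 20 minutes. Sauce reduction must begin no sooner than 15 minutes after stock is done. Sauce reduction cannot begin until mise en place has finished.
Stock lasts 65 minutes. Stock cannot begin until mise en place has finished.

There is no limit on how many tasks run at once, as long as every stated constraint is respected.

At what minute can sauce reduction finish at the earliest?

135

Mise en place cannot begin until its own release at minute 20. It runs from minute 20 to 20 + 15 = minute 35.
Stock waits on mise en place (finishes minute 35), so it starts at minute 35 and finishes at 35 + 65 = minute 100.
Sauce reduction has to wait for stock (finishes minute 100, plus 15-minute gap → minute 115); mise en place (finishes minute 35). The latest of these is minute 115, so sauce reduction runs minute 115 to 115 + 20 = minute 135.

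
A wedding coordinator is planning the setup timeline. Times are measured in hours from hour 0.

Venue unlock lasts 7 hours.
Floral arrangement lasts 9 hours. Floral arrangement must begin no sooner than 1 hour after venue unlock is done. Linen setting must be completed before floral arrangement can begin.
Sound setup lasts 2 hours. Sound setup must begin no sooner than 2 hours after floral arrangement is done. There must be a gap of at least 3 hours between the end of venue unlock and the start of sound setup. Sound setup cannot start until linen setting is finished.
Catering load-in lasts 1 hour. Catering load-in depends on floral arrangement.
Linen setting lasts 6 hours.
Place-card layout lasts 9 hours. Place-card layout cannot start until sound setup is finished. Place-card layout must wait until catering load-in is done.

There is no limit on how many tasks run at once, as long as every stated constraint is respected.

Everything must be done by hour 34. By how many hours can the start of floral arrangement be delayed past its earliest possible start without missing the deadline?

4

Linen setting can start immediately at hour 0; it finishes at hour 6.
Venue unlock can start immediately at hour 0; it finishes at hour 7.
For floral arrangement: venue unlock (finishes hour 7, plus 1-hour gap → hour 8); linen setting (finishes hour 6). Taking the maximum gives a start of hour 8, and it finishes at 8 + 9 = hour 17.

Working backward from the deadline:
To finish by hour 34, place-card layout (duration 9) must start no later than hour 25.
Sound setup must finish before place-card layout (must start by hour 25). With a 2-hour duration, sound setup must start by 25 − 2 = hour 23.
Catering load-in must finish before place-card layout (must start by hour 25). With a 1-hour duration, catering load-in must start by 25 − 1 = hour 24.
Floral arrangement has several dependents: sound setup (must start by hour 23, minus 2-hour gap → hour 21); catering load-in (must start by hour 24). The earliest of those limits is hour 21, so floral arrangement must start by 21 − 9 = hour 12.
So floral arrangement can start as early as hour 8 and as late as hour 12, giving 12 − 8 = 4 hours of slack.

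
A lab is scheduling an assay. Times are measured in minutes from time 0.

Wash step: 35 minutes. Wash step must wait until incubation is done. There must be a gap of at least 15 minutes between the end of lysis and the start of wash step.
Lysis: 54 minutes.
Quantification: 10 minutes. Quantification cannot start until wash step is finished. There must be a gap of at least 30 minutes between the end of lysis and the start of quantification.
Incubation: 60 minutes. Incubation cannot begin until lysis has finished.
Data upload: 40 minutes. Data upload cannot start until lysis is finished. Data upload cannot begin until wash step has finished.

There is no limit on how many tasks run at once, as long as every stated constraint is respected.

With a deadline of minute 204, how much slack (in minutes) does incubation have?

Lysis can start immediately at minute 0; it finishes at minute 54.
Incubation waits on lysis (finishes minute 54), so it starts at minute 54 and finishes at 54 + 60 = minute 114.

Working backward from the deadline:
Quantification must finish by minute 204; it takes 10 minutes, so it must start by 204 − 10 = minute 194.
Data upload has no dependents, so it just needs to finish by minute 204. Starting by 204 − 40 = minute 164 achieves that.
Wash step must finish in time for quantification (must start by minute 194); data upload (must start by minute 164). The tightest is minute 164, so wash step must start by 164 − 35 = minute 129.
Incubation has to be done before wash step (must start by minute 129). That means finishing by minute 129, i.e. starting by 129 − 60 = minute 69.
So incubation can start as early as minute 54 and as late as minute 69, giving 69 − 54 = 15 minutes of slack.

15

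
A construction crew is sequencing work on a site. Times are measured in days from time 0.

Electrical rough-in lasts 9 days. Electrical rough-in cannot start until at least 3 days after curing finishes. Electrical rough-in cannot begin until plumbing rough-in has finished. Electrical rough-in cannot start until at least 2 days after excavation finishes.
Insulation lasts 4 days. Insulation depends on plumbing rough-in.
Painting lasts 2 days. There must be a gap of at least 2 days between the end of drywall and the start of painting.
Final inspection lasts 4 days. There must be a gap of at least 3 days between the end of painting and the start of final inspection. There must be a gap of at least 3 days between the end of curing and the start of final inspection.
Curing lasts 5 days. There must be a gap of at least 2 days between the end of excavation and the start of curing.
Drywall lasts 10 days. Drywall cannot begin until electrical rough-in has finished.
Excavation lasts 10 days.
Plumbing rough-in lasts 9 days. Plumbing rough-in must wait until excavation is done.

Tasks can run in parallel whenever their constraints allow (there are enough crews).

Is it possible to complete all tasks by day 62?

Excavation has no prerequisites, so it starts at day 0 and finishes at day 10.
Plumbing rough-in waits on excavation (finishes day 10), so it starts at day 10 and finishes at 10 + 9 = day 19.
After plumbing rough-in (finishes day 19), insulation can start at day 19 and finishes at day 23.
Curing waits on excavation (finishes day 10, plus 2-day gap → day 12), so it starts at day 12 and finishes at 12 + 5 = day 17.
Electrical rough-in needs all of curing (finishes day 17, plus 3-day gap → day 20); plumbing rough-in (finishes day 19); excavation (finishes day 10, plus 2-day gap → day 12). That puts its earliest start at day 20; it finishes at 20 + 9 = day 29.
Drywall cannot begin until electrical rough-in (finishes day 29). It runs from day 29 to 29 + 10 = day 39.
Painting waits on drywall (finishes day 39, plus 2-day gap → day 41), so it starts at day 41 and finishes at 41 + 2 = day 43.
For final inspection: painting (finishes day 43, plus 3-day gap → day 46); curing (finishes day 17, plus 3-day gap → day 20). Taking the maximum gives a start of day 46, and it finishes at 46 + 4 = day 50.
Every task is finished by day 50, which is no later than the deadline of 62, so the schedule is feasible.

Yes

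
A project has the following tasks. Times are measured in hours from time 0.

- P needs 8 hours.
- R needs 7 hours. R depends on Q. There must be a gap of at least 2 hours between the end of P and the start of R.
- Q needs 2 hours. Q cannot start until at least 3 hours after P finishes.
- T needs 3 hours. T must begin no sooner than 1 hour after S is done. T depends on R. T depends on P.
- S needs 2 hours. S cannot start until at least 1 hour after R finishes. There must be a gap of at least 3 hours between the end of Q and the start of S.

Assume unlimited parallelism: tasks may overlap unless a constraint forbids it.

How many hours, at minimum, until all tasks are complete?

27

P can start immediately at hour 0; it finishes at hour 8.
Q cannot begin until P (finishes hour 8, plus 3-hour gap → hour 11). It runs from hour 11 to 11 + 2 = hour 13.
R needs all of Q (finishes hour 13); P (finishes hour 8, plus 2-hour gap → hour 10). That puts its earliest start at hour 13; it finishes at 13 + 7 = hour 20.
For S: R (finishes hour 20, plus 1-hour gap → hour 21); Q (finishes hour 13, plus 3-hour gap → hour 16). Taking the maximum gives a start of hour 21, and it finishes at 21 + 2 = hour 23.
T cannot start until S (finishes hour 23, plus 1-hour gap → hour 24); R (finishes hour 20); P (finishes hour 8). The controlling bound is hour 24, so T finishes at 24 + 3 = hour 27.
All tasks are finished once the last one completes. Finish times: P at 8, Q at 13, R at 20, S at 23, T at 27. The latest is hour 27.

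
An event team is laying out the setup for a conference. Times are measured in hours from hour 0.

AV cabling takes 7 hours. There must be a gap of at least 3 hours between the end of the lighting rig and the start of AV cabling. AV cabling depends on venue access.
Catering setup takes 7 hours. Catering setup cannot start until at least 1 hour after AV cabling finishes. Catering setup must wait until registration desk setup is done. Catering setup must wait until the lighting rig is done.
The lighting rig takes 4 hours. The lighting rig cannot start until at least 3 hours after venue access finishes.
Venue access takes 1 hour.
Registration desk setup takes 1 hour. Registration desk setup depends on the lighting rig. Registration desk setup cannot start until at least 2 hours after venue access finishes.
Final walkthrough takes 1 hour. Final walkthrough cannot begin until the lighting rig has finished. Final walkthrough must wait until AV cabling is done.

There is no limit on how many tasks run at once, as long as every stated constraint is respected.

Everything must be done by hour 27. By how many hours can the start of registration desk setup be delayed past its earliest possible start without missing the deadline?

Venue access has no prerequisites, so it starts at hour 0 and finishes at hour 1.
The lighting rig cannot begin until venue access (finishes hour 1, plus 3-hour gap → hour 4). It runs from hour 4 to 4 + 4 = hour 8.
Registration desk setup has to wait for the lighting rig (finishes hour 8); venue access (finishes hour 1, plus 2-hour gap → hour 3). The latest of these is hour 8, so registration desk setup runs hour 8 to 8 + 1 = hour 9.

Working backward from the deadline:
To finish by hour 27, catering setup (duration 7) must start no later than hour 20.
Registration desk setup must finish before catering setup (must start by hour 20). With a 1-hour duration, registration desk setup must start by 20 − 1 = hour 19.
So registration desk setup can start as early as hour 8 and as late as hour 19, giving 19 − 8 = 11 hours of slack.

11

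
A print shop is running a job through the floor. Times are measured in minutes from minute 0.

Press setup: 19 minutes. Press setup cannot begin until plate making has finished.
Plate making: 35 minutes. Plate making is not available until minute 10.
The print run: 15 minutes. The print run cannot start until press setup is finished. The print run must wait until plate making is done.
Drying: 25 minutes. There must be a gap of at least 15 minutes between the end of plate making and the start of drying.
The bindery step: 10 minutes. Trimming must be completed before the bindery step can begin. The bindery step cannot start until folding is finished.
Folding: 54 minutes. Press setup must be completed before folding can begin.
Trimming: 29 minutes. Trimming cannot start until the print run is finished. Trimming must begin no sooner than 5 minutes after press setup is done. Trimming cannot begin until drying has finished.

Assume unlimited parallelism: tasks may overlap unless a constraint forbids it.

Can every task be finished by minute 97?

Plate making waits on its own release at minute 10, so it starts at minute 10 and finishes at 10 + 35 = minute 45.
Drying cannot begin until plate making (finishes minute 45, plus 15-minute gap → minute 60). It runs from minute 60 to 60 + 25 = minute 85.
After plate making (finishes minute 45), press setup can start at minute 45 and finishes at minute 64.
Folding cannot begin until press setup (finishes minute 64). It runs from minute 64 to 64 + 54 = minute 118.
The print run needs all of press setup (finishes minute 64); plate making (finishes minute 45). That puts its earliest start at minute 64; it finishes at 64 + 15 = minute 79.
Trimming has to wait for the print run (finishes minute 79); press setup (finishes minute 64, plus 5-minute gap → minute 69); drying (finishes minute 85). The latest of these is minute 85, so trimming runs minute 85 to 85 + 29 = minute 114.
The bindery step needs all of trimming (finishes minute 114); folding (finishes minute 118). That puts its earliest start at minute 118; it finishes at 118 + 10 = minute 128.
The earliest everything can be done is minute 128, which is after the deadline of 97, so it is not possible.

No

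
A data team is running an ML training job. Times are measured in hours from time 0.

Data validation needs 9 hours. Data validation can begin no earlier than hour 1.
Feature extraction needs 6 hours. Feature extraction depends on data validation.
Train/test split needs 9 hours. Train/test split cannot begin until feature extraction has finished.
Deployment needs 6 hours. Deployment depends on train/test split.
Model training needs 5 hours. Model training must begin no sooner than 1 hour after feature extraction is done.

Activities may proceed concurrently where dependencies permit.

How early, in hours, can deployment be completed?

31

Data validation waits on its own release at hour 1, so it starts at hour 1 and finishes at 1 + 9 = hour 10.
Feature extraction waits on data validation (finishes hour 10), so it starts at hour 10 and finishes at 10 + 6 = hour 16.
After feature extraction (finishes hour 16), train/test split can start at hour 16 and finishes at hour 25.
Deployment waits on train/test split (finishes hour 25), so it starts at hour 25 and finishes at 25 + 6 = hour 31.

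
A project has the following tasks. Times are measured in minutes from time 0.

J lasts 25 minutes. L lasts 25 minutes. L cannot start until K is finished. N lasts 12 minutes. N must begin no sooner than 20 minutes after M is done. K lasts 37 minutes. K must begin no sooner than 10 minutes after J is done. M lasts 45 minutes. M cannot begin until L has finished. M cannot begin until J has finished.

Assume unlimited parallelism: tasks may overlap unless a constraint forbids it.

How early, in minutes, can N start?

162

Nothing blocks J, so it runs from minute 0 to minute 25.
After J (finishes minute 25, plus 10-minute gap → minute 35), K can start at minute 35 and finishes at minute 72.
After K (finishes minute 72), L can start at minute 72 and finishes at minute 97.
For M: L (finishes minute 97); J (finishes minute 25). Taking the maximum gives a start of minute 97, and it finishes at 97 + 45 = minute 142.
N waits on M (finishes minute 142, plus 20-minute gap → minute 162), so the earliest it can start is minute 162.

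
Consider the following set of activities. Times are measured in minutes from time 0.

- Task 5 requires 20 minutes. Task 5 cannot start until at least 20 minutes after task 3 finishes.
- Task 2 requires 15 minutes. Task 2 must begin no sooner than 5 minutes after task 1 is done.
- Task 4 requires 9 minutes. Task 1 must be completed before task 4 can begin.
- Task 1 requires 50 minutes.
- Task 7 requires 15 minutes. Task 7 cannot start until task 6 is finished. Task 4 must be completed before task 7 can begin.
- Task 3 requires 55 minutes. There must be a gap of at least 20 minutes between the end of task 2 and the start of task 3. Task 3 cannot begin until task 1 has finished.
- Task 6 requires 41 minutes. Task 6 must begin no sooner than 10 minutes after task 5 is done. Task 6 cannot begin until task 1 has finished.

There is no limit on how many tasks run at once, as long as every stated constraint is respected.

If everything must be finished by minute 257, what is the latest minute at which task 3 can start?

To finish by minute 257, task 7 (duration 15) must start no later than minute 242.
Since task 7 (must start by minute 242) depends on it, task 6 must finish by minute 242. Backing off its 41-minute duration gives a latest start of minute 201.
Task 5 must finish before task 6 (must start by minute 201, minus 10-minute gap → minute 191). With a 20-minute duration, task 5 must start by 191 − 20 = minute 171.
Task 3 must finish before task 5 (must start by minute 171, minus 20-minute gap → minute 151). With a 55-minute duration, task 3 must start by 151 − 55 = minute 96.

96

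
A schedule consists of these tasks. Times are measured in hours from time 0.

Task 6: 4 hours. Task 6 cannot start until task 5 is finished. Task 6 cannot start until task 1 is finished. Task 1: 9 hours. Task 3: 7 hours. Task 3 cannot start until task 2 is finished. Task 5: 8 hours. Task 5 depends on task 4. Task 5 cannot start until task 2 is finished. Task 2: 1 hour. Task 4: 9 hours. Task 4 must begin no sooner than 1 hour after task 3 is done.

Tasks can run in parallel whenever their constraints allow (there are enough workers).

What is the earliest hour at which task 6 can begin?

Task 2 has no prerequisites, so it starts at hour 0 and finishes at hour 1.
Task 3 cannot begin until task 2 (finishes hour 1). It runs from hour 1 to 1 + 7 = hour 8.
After task 3 (finishes hour 8, plus 1-hour gap → hour 9), task 4 can start at hour 9 and finishes at hour 18.
Task 5 cannot start until task 4 (finishes hour 18); task 2 (finishes hour 1). The controlling bound is hour 18, so task 5 finishes at 18 + 8 = hour 26.
Task 1 can start immediately at hour 0; it finishes at hour 9.
Task 6 waits on task 5 (finishes hour 26); task 1 (finishes hour 9). The latest of these is hour 26, which is the earliest task 6 can start.

26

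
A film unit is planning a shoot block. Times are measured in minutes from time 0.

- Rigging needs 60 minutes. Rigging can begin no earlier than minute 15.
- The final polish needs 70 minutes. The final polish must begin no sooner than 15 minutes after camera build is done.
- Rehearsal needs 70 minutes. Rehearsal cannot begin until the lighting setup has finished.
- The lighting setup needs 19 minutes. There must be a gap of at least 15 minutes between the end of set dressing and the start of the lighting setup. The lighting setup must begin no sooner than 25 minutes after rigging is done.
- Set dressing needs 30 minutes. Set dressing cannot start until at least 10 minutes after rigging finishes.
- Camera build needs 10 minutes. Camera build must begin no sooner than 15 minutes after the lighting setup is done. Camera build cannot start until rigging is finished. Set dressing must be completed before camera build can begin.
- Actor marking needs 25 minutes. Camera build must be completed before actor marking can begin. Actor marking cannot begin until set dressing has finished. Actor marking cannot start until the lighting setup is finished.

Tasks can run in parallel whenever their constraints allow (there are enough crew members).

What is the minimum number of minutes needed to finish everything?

259

Rigging waits on its own release at minute 15, so it starts at minute 15 and finishes at 15 + 60 = minute 75.
Set dressing waits on rigging (finishes minute 75, plus 10-minute gap → minute 85), so it starts at minute 85 and finishes at 85 + 30 = minute 115.
The lighting setup cannot start until set dressing (finishes minute 115, plus 15-minute gap → minute 130); rigging (finishes minute 75, plus 25-minute gap → minute 100). The controlling bound is minute 130, so the lighting setup finishes at 130 + 19 = minute 149.
After the lighting setup (finishes minute 149), rehearsal can start at minute 149 and finishes at minute 219.
Camera build cannot start until the lighting setup (finishes minute 149, plus 15-minute gap → minute 164); rigging (finishes minute 75); set dressing (finishes minute 115). The controlling bound is minute 164, so camera build finishes at 164 + 10 = minute 174.
The final polish waits on camera build (finishes minute 174, plus 15-minute gap → minute 189), so it starts at minute 189 and finishes at 189 + 70 = minute 259.
Actor marking has to wait for camera build (finishes minute 174); set dressing (finishes minute 115); the lighting setup (finishes minute 149). The latest of these is minute 174, so actor marking runs minute 174 to 174 + 25 = minute 199.
All tasks are finished once the last one completes. Finish times: Rigging at 75, Set dressing at 115, The lighting setup at 149, Camera build at 174, Actor marking at 199, Rehearsal at 219, The final polish at 259. The latest is minute 259.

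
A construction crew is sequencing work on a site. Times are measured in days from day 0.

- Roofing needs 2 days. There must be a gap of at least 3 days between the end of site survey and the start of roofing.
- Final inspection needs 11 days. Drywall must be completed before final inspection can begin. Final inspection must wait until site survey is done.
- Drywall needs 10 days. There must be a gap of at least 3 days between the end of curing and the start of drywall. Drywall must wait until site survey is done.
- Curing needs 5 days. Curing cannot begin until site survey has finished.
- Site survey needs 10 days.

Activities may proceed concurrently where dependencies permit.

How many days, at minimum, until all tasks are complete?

Site survey can start immediately at day 0; it finishes at day 10.
After site survey (finishes day 10, plus 3-day gap → day 13), roofing can start at day 13 and finishes at day 15.
Curing cannot begin until site survey (finishes day 10). It runs from day 10 to 10 + 5 = day 15.
Drywall has to wait for curing (finishes day 15, plus 3-day gap → day 18); site survey (finishes day 10). The latest of these is day 18, so drywall runs day 18 to 18 + 10 = day 28.
For final inspection: drywall (finishes day 28); site survey (finishes day 10). Taking the maximum gives a start of day 28, and it finishes at 28 + 11 = day 39.
All tasks are finished once the last one completes. Finish times: Site survey at 10, Curing at 15, Roofing at 15, Drywall at 28, Final inspection at 39. The latest is day 39.

39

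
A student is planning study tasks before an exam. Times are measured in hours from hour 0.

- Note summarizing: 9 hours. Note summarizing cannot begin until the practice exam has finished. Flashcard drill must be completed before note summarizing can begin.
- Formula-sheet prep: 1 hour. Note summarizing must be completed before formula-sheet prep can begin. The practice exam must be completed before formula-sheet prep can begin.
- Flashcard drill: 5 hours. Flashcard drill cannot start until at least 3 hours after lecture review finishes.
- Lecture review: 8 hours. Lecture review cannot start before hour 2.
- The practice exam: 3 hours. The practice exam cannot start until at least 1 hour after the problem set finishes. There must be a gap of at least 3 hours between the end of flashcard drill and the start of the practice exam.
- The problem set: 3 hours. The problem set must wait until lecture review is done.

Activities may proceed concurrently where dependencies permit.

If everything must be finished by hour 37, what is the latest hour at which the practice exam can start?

24

Formula-sheet prep must finish by hour 37; it takes 1 hour, so it must start by 37 − 1 = hour 36.
Note summarizing has to be done before formula-sheet prep (must start by hour 36). That means finishing by hour 36, i.e. starting by 36 − 9 = hour 27.
For the practice exam: note summarizing (must start by hour 27); formula-sheet prep (must start by hour 36). The most restrictive is hour 27; with a 3-hour duration, the practice exam must start by hour 24.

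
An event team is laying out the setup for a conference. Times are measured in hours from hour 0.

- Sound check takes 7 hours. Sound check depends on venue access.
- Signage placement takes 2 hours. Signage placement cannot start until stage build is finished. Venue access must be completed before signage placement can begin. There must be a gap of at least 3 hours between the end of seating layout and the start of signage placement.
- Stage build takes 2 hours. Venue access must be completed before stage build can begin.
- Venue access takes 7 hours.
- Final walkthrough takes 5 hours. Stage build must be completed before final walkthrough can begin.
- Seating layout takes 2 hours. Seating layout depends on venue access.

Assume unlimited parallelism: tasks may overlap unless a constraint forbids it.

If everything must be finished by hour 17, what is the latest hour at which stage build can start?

10

Signage placement must finish by hour 17; it takes 2 hours, so it must start by 17 − 2 = hour 15.
To finish by hour 17, final walkthrough (duration 5) must start no later than hour 12.
Stage build has several dependents: signage placement (must start by hour 15); final walkthrough (must start by hour 12). The earliest of those limits is hour 12, so stage build must start by 12 − 2 = hour 10.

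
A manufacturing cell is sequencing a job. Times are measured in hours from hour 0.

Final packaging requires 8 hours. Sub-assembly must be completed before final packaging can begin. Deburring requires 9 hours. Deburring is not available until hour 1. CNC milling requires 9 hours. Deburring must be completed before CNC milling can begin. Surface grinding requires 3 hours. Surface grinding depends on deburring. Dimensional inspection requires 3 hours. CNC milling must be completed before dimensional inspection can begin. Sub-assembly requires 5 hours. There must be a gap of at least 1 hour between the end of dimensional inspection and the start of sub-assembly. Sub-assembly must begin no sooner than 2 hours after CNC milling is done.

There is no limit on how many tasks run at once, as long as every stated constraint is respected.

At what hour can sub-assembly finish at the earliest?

Deburring waits on its own release at hour 1, so it starts at hour 1 and finishes at 1 + 9 = hour 10.
After deburring (finishes hour 10), CNC milling can start at hour 10 and finishes at hour 19.
After CNC milling (finishes hour 19), dimensional inspection can start at hour 19 and finishes at hour 22.
Sub-assembly needs all of dimensional inspection (finishes hour 22, plus 1-hour gap → hour 23); CNC milling (finishes hour 19, plus 2-hour gap → hour 21). That puts its earliest start at hour 23; it finishes at 23 + 5 = hour 28.

28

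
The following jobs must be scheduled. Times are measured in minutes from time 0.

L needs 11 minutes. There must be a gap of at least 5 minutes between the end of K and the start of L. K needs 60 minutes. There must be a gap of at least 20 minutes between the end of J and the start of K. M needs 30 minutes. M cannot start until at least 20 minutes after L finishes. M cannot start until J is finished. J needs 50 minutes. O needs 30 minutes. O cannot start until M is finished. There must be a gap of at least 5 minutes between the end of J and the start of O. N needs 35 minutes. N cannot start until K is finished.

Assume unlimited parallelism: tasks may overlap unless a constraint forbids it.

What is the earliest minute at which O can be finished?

J can start immediately at minute 0; it finishes at minute 50.
After J (finishes minute 50, plus 20-minute gap → minute 70), K can start at minute 70 and finishes at minute 130.
L cannot begin until K (finishes minute 130, plus 5-minute gap → minute 135). It runs from minute 135 to 135 + 11 = minute 146.
M cannot start until L (finishes minute 146, plus 20-minute gap → minute 166); J (finishes minute 50). The controlling bound is minute 166, so M finishes at 166 + 30 = minute 196.
O cannot start until M (finishes minute 196); J (finishes minute 50, plus 5-minute gap → minute 55). The controlling bound is minute 196, so O finishes at 196 + 30 = minute 226.

226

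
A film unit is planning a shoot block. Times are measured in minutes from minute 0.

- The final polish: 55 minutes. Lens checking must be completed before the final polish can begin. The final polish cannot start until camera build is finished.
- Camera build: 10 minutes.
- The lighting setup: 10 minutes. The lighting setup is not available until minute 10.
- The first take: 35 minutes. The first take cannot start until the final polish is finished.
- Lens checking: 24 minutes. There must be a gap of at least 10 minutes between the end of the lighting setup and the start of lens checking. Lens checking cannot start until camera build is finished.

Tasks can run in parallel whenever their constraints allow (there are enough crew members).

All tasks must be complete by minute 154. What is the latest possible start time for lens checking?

40

The first take has no dependents, so it just needs to finish by minute 154. Starting by 154 − 35 = minute 119 achieves that.
Since the first take (must start by minute 119) depends on it, the final polish must finish by minute 119. Backing off its 55-minute duration gives a latest start of minute 64.
Lens checking must finish before the final polish (must start by minute 64). With a 24-minute duration, lens checking must start by 64 − 24 = minute 40.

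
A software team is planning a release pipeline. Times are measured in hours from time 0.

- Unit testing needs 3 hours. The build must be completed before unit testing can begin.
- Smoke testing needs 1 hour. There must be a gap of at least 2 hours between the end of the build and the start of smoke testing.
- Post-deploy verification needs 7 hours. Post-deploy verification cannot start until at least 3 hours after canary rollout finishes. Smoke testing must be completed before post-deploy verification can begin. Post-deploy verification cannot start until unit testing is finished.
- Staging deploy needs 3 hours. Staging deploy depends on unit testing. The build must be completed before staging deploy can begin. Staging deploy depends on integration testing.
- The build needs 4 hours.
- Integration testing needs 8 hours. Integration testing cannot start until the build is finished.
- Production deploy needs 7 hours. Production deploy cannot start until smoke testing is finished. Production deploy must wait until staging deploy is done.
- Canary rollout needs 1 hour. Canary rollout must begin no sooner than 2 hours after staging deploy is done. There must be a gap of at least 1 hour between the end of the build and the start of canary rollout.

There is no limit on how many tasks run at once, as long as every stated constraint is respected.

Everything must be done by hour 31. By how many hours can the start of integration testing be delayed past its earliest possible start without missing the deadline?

3

Nothing blocks the build, so it runs from hour 0 to hour 4.
Integration testing waits on the build (finishes hour 4), so it starts at hour 4 and finishes at 4 + 8 = hour 12.

Working backward from the deadline:
Nothing follows post-deploy verification; the deadline of hour 31 is its only limit. It must start by 31 − 7 = hour 24.
Canary rollout feeds into post-deploy verification (must start by hour 24, minus 3-hour gap → hour 21); so canary rollout must finish by hour 21 and therefore start by hour 20.
Production deploy has no dependents, so it just needs to finish by hour 31. Starting by 31 − 7 = hour 24 achieves that.
For staging deploy: canary rollout (must start by hour 20, minus 2-hour gap → hour 18); production deploy (must start by hour 24). The most restrictive is hour 18; with a 3-hour duration, staging deploy must start by hour 15.
Since staging deploy (must start by hour 15) depends on it, integration testing must finish by hour 15. Backing off its 8-hour duration gives a latest start of hour 7.
So integration testing can start as early as hour 4 and as late as hour 7, giving 7 − 4 = 3 hours of slack.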